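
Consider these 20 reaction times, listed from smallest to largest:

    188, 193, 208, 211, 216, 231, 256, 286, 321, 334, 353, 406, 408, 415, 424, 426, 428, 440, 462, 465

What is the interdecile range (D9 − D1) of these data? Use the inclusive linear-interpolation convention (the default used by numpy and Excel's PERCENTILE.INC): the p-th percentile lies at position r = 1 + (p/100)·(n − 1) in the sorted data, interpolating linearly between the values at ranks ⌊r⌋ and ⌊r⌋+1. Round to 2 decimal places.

235.70

n = 20.
P10: r = 2.9; ranks 2–3 are 193, 208; interpolating gives 206.5.
P90: r = 18.1; ranks 18–19 are 440, 462; interpolating gives 442.2.
Difference: 442.2 − 206.5 = 235.7.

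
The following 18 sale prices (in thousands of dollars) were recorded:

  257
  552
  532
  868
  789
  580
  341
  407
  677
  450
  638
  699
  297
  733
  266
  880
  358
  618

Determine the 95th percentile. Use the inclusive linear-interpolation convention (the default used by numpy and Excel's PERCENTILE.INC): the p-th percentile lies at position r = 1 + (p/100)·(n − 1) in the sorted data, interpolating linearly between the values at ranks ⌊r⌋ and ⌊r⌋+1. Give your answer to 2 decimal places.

869.80

Sorted: 257, 266, 297, 341, 358, 407, 450, 532, 552, 580, 618, 638, 677, 699, 733, 789, 868, 880.
n = 18.
r = 1 + (95/100)·(18 − 1) = 1 + 16.15 = 17.15.
Rank 17 is 868 and rank 18 is 880.
Interpolate: 868 + 0.15·(880 − 868) = 868 + 0.15·12 = 869.8.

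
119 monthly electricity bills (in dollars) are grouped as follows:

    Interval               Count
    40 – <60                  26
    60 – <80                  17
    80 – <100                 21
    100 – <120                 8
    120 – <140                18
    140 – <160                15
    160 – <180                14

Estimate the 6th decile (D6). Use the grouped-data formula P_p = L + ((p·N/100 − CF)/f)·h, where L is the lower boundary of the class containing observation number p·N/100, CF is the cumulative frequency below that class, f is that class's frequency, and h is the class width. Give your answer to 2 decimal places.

118.50

N = 119; target position k = 60/100 · 119 = 71.4.
Cumulative frequencies: 26, 43, 64, 72, 90, 105, 119.
Observation 71.4 falls in the class 100 – <120.
L = 100, CF = 64, f = 8, h = 20.
P60 = 100 + ((71.4 − 64)/8)·20 = 100 + 18.5 = 118.5.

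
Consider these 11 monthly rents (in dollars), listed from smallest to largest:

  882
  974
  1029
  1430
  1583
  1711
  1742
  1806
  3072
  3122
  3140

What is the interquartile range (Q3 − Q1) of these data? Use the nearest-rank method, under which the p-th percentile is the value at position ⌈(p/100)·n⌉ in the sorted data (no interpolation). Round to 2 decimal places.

n = 11.
P25: rank ⌈25/100·11⌉ = 3 → 1029.
P75: rank ⌈75/100·11⌉ = 9 → 3072.
Difference: 3072 − 1029 = 2043.

2043.00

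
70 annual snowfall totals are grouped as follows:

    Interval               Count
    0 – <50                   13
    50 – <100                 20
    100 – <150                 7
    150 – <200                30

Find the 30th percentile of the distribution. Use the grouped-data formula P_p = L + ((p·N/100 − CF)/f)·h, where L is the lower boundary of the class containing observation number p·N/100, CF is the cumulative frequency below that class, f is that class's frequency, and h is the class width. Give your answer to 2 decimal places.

N = 70; target position k = 30/100 · 70 = 21.
Cumulative frequencies: 13, 33, 40, 70.
Observation 21 falls in the class 50 – <100.
L = 50, CF = 13, f = 20, h = 50.
P30 = 50 + ((21 − 13)/20)·50 = 50 + 20 = 70.

70.00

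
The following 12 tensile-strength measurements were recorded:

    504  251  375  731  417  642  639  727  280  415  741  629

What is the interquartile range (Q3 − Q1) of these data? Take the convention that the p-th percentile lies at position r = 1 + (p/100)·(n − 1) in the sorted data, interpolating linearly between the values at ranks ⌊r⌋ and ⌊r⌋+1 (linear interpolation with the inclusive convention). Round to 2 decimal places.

258.25

Sorted: 251, 280, 375, 415, 417, 504, 629, 639, 642, 727, 731, 741.
n = 12.
P25: r = 3.75; ranks 3–4 are 375, 415; interpolating gives 405.
P75: r = 9.25; ranks 9–10 are 642, 727; interpolating gives 663.25.
Difference: 663.25 − 405 = 258.25.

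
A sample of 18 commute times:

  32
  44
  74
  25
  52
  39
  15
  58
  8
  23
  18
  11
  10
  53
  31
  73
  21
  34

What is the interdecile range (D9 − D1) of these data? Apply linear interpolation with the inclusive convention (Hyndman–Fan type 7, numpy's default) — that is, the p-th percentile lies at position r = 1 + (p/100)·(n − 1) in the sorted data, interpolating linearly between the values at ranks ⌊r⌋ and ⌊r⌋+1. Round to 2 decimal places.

Sorted: 8, 10, 11, 15, 18, 21, 23, 25, 31, 32, 34, 39, 44, 52, 53, 58, 73, 74.
n = 18.
P10: r = 2.7; ranks 2–3 are 10, 11; interpolating gives 10.7.
P90: r = 16.3; ranks 16–17 are 58, 73; interpolating gives 62.5.
Difference: 62.5 − 10.7 = 51.8.

51.80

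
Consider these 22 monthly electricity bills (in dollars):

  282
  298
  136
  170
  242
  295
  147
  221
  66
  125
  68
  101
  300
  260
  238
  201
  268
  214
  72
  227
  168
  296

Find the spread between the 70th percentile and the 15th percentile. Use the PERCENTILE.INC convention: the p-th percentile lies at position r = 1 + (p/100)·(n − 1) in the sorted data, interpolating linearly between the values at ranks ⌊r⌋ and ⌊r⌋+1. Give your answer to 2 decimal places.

Sorted: 66, 68, 72, 101, 125, 136, 147, 168, 170, 201, 214, 221, 227, 238, 242, 260, 268, 282, 295, 296, 298, 300.
n = 22.
P15: r = 4.15; ranks 4–5 are 101, 125; interpolating gives 104.6.
P70: r = 15.7; ranks 15–16 are 242, 260; interpolating gives 254.6.
Difference: 254.6 − 104.6 = 150.

150.00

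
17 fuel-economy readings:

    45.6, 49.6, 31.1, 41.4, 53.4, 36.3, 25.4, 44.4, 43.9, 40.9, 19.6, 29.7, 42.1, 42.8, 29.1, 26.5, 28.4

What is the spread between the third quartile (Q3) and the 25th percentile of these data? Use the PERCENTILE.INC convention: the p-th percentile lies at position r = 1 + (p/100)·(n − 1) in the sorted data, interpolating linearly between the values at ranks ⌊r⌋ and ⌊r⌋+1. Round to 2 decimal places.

Sorted: 19.6, 25.4, 26.5, 28.4, 29.1, 29.7, 31.1, 36.3, 40.9, 41.4, 42.1, 42.8, 43.9, 44.4, 45.6, 49.6, 53.4.
n = 17.
P25: r = 5 (integer) → 29.1.
P75: r = 13 (integer) → 43.9.
Difference: 43.9 − 29.1 = 14.8.

14.80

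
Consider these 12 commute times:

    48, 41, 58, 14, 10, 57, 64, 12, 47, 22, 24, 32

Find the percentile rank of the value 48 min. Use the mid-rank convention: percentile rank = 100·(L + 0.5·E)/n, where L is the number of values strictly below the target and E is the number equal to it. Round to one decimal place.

Sorted: 10, 12, 14, 22, 24, 32, 41, 47, 48, 57, 58, 64.
Count below 48: L = 8; count equal: E = 1; n = 12.
Percentile rank = 100·(8 + 0.5·1)/12 = 100·8.5/12 = 70.83.

70.8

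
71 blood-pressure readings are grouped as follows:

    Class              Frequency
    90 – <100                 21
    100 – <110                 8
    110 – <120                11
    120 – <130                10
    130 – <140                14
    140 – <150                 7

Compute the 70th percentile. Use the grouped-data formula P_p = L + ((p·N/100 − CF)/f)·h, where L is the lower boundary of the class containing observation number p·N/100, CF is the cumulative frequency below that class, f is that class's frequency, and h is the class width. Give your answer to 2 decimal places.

129.70

N = 71; target position k = 70/100 · 71 = 49.7.
Cumulative frequencies: 21, 29, 40, 50, 64, 71.
Observation 49.7 falls in the class 120 – <130.
L = 120, CF = 40, f = 10, h = 10.
P70 = 120 + ((49.7 − 40)/10)·10 = 120 + 9.7 = 129.7.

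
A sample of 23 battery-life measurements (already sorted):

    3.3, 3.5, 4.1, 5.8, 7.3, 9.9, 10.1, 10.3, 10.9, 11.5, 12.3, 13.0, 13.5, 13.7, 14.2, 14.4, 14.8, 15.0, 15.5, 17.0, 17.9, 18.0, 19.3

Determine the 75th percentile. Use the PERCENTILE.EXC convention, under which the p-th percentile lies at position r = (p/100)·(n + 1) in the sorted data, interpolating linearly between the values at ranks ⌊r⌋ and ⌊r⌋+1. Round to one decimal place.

15.0

n = 23.
r = (75/100)·(23 + 1) = 18.
r is an integer, so P75 is the value at rank 18: 15.0.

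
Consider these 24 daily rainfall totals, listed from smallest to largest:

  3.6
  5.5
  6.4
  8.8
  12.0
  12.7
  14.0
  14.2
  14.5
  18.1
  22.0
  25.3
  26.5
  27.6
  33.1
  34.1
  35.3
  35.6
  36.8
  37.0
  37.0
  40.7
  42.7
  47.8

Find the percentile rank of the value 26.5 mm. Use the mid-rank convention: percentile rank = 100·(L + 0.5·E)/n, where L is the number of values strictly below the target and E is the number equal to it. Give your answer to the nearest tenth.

52.1

Count below 26.5: L = 12; count equal: E = 1; n = 24.
Percentile rank = 100·(12 + 0.5·1)/24 = 100·12.5/24 = 52.08.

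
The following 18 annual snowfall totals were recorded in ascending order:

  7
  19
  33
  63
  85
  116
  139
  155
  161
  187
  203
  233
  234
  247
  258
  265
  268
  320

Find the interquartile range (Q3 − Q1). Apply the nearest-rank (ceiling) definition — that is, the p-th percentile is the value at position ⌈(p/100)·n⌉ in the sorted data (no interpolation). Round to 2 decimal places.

n = 18.
P25: rank ⌈25/100·18⌉ = 5 → 85.
P75: rank ⌈75/100·18⌉ = 14 → 247.
Difference: 247 − 85 = 162.

162.00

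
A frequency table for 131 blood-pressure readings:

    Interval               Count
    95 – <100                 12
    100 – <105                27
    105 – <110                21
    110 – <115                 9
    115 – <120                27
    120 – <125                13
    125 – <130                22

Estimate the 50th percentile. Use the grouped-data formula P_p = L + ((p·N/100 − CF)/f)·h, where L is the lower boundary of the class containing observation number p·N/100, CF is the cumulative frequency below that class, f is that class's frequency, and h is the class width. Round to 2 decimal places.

113.06

N = 131; target position k = 50/100 · 131 = 65.5.
Cumulative frequencies: 12, 39, 60, 69, 96, 109, 131.
Observation 65.5 falls in the class 110 – <115.
L = 110, CF = 60, f = 9, h = 5.
P50 = 110 + ((65.5 − 60)/9)·5 = 110 + 3.05556 = 113.056.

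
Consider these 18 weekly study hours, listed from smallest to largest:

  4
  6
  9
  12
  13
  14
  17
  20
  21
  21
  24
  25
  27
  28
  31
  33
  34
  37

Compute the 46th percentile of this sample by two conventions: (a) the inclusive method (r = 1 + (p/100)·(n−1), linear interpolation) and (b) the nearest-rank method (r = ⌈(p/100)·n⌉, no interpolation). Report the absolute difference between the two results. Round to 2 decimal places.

0.18

n = 18.
(a) r = 8.82; between ranks 8 (20) and 9 (21): 20.82.
(b) the nearest-rank method: rank 9 → 21.
|20.82 − 21| = 0.18.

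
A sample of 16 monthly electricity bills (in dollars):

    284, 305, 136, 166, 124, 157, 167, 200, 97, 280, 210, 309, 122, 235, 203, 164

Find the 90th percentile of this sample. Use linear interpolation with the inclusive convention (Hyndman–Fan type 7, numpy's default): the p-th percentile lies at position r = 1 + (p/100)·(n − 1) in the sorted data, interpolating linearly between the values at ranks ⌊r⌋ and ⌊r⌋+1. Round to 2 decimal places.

Sorted: 97, 122, 124, 136, 157, 164, 166, 167, 200, 203, 210, 235, 280, 284, 305, 309.
n = 16.
r = 1 + (90/100)·(16 − 1) = 1 + 13.5 = 14.5.
Rank 14 is 284 and rank 15 is 305.
Interpolate: 284 + 0.5·(305 − 284) = 284 + 0.5·21 = 294.5.

294.50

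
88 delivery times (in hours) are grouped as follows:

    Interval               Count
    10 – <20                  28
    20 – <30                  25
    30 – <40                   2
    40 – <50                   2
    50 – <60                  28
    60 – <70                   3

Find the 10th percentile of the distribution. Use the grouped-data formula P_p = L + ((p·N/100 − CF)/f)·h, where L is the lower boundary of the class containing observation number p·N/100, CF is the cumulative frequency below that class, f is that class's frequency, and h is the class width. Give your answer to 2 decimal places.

13.14

N = 88; target position k = 10/100 · 88 = 8.8.
Cumulative frequencies: 28, 53, 55, 57, 85, 88.
Observation 8.8 falls in the class 10 – <20.
L = 10, CF = 0, f = 28, h = 10.
P10 = 10 + ((8.8 − 0)/28)·10 = 10 + 3.14286 = 13.1429.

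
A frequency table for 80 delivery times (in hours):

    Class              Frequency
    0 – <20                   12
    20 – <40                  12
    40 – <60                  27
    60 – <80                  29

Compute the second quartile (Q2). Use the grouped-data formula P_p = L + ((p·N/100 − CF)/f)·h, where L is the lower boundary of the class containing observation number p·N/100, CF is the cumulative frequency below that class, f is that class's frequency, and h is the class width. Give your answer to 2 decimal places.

51.85

N = 80; target position k = 50/100 · 80 = 40.
Cumulative frequencies: 12, 24, 51, 80.
Observation 40 falls in the class 40 – <60.
L = 40, CF = 24, f = 27, h = 20.
P50 = 40 + ((40 − 24)/27)·20 = 40 + 11.8519 = 51.8519.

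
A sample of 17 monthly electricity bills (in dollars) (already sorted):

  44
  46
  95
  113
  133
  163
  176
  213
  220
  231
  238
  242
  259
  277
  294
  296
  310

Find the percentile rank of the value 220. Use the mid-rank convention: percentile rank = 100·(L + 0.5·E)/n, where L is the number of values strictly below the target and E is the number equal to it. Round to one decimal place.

Count below 220: L = 8; count equal: E = 1; n = 17.
Percentile rank = 100·(8 + 0.5·1)/17 = 100·8.5/17 = 50.

50.0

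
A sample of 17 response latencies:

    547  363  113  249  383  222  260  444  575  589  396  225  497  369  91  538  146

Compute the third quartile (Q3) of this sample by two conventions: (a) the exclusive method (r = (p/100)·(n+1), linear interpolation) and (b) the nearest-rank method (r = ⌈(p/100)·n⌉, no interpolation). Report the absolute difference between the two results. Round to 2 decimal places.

20.50

Sorted: 91, 113, 146, 222, 225, 249, 260, 363, 369, 383, 396, 444, 497, 538, 547, 575, 589.
n = 17.
(a) r = 13.5; between ranks 13 (497) and 14 (538): 517.5.
(b) the nearest-rank method: rank 13 → 497.
|517.5 − 497| = 20.5.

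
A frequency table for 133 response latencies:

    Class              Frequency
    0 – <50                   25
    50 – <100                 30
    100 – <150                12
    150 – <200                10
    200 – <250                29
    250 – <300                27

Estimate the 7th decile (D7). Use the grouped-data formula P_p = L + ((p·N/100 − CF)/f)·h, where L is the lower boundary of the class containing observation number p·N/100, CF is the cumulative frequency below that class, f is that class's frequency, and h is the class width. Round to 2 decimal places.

227.76

N = 133; target position k = 70/100 · 133 = 93.1.
Cumulative frequencies: 25, 55, 67, 77, 106, 133.
Observation 93.1 falls in the class 200 – <250.
L = 200, CF = 77, f = 29, h = 50.
P70 = 200 + ((93.1 − 77)/29)·50 = 200 + 27.7586 = 227.759.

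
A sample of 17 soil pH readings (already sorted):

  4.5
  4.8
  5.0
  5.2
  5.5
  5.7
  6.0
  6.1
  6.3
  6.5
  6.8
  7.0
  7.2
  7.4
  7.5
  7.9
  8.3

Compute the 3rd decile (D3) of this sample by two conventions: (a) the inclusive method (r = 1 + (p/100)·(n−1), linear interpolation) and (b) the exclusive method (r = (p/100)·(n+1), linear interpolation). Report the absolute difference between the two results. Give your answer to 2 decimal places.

n = 17.
(a) r = 5.8; between ranks 5 (5.5) and 6 (5.7): 5.66.
(b) r = 5.4; between ranks 5 (5.5) and 6 (5.7): 5.58.
|5.66 − 5.58| = 0.08.

0.08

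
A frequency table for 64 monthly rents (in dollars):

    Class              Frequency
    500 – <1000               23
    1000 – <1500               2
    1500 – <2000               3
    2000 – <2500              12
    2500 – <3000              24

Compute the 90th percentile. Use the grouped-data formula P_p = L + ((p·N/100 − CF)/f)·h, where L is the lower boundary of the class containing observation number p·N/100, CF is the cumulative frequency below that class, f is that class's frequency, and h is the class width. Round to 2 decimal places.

N = 64; target position k = 90/100 · 64 = 57.6.
Cumulative frequencies: 23, 25, 28, 40, 64.
Observation 57.6 falls in the class 2500 – <3000.
L = 2500, CF = 40, f = 24, h = 500.
P90 = 2500 + ((57.6 − 40)/24)·500 = 2500 + 366.667 = 2866.67.

2866.67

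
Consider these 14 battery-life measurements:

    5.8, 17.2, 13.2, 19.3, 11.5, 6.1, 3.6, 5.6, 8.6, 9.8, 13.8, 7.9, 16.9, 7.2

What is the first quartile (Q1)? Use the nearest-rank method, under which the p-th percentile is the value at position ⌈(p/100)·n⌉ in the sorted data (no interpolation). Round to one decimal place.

6.1

Sorted: 3.6, 5.6, 5.8, 6.1, 7.2, 7.9, 8.6, 9.8, 11.5, 13.2, 13.8, 16.9, 17.2, 19.3.
n = 14.
Position = ⌈25/100 · 14⌉ = ⌈3.5⌉ = 4.
The value at rank 4 is 6.1.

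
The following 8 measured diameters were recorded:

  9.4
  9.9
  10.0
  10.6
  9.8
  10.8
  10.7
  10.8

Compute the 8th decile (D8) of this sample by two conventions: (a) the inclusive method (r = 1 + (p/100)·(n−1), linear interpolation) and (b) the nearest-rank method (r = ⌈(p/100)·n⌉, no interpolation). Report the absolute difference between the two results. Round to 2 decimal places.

Sorted: 9.4, 9.8, 9.9, 10.0, 10.6, 10.7, 10.8, 10.8.
n = 8.
(a) r = 6.6; between ranks 6 (10.7) and 7 (10.8): 10.76.
(b) the nearest-rank method: rank 7 → 10.8.
|10.76 − 10.8| = 0.04.

0.04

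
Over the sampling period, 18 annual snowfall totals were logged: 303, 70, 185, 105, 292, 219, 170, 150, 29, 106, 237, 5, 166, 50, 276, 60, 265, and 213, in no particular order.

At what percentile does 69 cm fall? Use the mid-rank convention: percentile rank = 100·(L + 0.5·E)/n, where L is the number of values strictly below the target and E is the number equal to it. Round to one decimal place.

22.2

Sorted: 5, 29, 50, 60, 70, 105, 106, 150, 166, 170, 185, 213, 219, 237, 265, 276, 292, 303.
Count below 69: L = 4; count equal: E = 0; n = 18.
Percentile rank = 100·(4 + 0.5·0)/18 = 100·4/18 = 22.22.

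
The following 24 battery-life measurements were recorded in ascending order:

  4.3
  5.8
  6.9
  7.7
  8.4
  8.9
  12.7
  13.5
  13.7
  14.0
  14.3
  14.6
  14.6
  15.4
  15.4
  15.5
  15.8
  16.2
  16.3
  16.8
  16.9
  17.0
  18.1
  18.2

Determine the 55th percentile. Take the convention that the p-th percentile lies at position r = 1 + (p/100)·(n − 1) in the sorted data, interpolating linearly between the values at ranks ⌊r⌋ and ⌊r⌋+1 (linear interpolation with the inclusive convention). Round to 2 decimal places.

15.12

n = 24.
r = 1 + (55/100)·(24 − 1) = 1 + 12.65 = 13.65.
Rank 13 is 14.6 and rank 14 is 15.4.
Interpolate: 14.6 + 0.65·(15.4 − 14.6) = 14.6 + 0.65·0.8 = 15.12.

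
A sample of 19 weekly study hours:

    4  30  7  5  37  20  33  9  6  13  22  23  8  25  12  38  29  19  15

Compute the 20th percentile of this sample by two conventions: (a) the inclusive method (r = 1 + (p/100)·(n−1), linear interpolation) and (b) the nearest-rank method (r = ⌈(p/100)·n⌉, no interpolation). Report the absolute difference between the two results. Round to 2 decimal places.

Sorted: 4, 5, 6, 7, 8, 9, 12, 13, 15, 19, 20, 22, 23, 25, 29, 30, 33, 37, 38.
n = 19.
(a) r = 4.6; between ranks 4 (7) and 5 (8): 7.6.
(b) the nearest-rank method: rank 4 → 7.
|7.6 − 7| = 0.6.

0.60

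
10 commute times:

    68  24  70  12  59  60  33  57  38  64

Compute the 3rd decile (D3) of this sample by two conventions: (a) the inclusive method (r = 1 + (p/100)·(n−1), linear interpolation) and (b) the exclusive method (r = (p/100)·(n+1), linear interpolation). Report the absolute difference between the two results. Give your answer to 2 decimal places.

Sorted: 12, 24, 33, 38, 57, 59, 60, 64, 68, 70.
n = 10.
(a) r = 3.7; between ranks 3 (33) and 4 (38): 36.5.
(b) r = 3.3; between ranks 3 (33) and 4 (38): 34.5.
|36.5 − 34.5| = 2.

2.00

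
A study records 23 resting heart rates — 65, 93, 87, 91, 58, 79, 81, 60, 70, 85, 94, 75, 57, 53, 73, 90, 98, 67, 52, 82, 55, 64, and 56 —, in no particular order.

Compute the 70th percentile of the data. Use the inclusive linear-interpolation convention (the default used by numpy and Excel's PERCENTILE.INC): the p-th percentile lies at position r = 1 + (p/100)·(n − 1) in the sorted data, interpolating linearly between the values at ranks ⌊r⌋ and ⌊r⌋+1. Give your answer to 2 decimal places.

83.20

Sorted: 52, 53, 55, 56, 57, 58, 60, 64, 65, 67, 70, 73, 75, 79, 81, 82, 85, 87, 90, 91, 93, 94, 98.
n = 23.
r = 1 + (70/100)·(23 − 1) = 1 + 15.4 = 16.4.
Rank 16 is 82 and rank 17 is 85.
Interpolate: 82 + 0.4·(85 − 82) = 82 + 0.4·3 = 83.2.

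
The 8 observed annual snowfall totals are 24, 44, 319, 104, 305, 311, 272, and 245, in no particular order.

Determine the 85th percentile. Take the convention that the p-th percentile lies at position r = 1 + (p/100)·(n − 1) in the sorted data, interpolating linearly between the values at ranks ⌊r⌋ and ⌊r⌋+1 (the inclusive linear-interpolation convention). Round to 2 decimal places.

310.70

Sorted: 24, 44, 104, 245, 272, 305, 311, 319.
n = 8.
r = 1 + (85/100)·(8 − 1) = 1 + 5.95 = 6.95.
Rank 6 is 305 and rank 7 is 311.
Interpolate: 305 + 0.95·(311 − 305) = 305 + 0.95·6 = 310.7.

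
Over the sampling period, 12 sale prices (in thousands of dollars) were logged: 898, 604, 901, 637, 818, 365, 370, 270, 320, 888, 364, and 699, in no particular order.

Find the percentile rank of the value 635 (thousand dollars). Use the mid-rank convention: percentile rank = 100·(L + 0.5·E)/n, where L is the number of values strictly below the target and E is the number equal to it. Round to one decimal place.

Sorted: 270, 320, 364, 365, 370, 604, 637, 699, 818, 888, 898, 901.
Count below 635: L = 6; count equal: E = 0; n = 12.
Percentile rank = 100·(6 + 0.5·0)/12 = 100·6/12 = 50.

50.0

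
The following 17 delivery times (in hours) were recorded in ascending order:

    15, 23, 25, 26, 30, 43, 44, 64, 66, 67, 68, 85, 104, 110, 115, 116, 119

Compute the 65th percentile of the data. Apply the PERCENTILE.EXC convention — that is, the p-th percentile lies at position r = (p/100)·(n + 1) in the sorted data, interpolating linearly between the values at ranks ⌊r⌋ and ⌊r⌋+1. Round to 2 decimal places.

n = 17.
r = (65/100)·(17 + 1) = 11.7.
Rank 11 is 68 and rank 12 is 85.
Interpolate: 68 + 0.7·(85 − 68) = 68 + 0.7·17 = 79.9.

79.90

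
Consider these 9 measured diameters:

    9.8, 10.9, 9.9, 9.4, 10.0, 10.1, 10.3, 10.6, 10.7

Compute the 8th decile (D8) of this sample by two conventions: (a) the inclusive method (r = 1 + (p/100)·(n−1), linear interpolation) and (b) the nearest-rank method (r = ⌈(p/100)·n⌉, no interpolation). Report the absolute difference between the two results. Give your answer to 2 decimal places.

Sorted: 9.4, 9.8, 9.9, 10.0, 10.1, 10.3, 10.6, 10.7, 10.9.
n = 9.
(a) r = 7.4; between ranks 7 (10.6) and 8 (10.7): 10.64.
(b) the nearest-rank method: rank 8 → 10.7.
|10.64 − 10.7| = 0.06.

0.06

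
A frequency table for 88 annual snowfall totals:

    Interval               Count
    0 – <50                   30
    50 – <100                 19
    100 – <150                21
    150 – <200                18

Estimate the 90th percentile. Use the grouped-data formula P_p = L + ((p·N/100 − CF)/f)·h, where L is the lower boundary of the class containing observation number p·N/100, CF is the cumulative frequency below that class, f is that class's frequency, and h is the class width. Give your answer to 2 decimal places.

175.56

N = 88; target position k = 90/100 · 88 = 79.2.
Cumulative frequencies: 30, 49, 70, 88.
Observation 79.2 falls in the class 150 – <200.
L = 150, CF = 70, f = 18, h = 50.
P90 = 150 + ((79.2 − 70)/18)·50 = 150 + 25.5556 = 175.556.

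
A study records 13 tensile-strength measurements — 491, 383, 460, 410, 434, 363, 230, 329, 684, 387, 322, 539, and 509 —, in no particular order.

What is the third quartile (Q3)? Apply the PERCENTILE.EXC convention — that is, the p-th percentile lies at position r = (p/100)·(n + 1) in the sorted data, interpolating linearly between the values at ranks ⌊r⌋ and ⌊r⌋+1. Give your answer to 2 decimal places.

500.00

Sorted: 230, 322, 329, 363, 383, 387, 410, 434, 460, 491, 509, 539, 684.
n = 13.
r = (75/100)·(13 + 1) = 10.5.
Rank 10 is 491 and rank 11 is 509.
Interpolate: 491 + 0.5·(509 − 491) = 491 + 0.5·18 = 500.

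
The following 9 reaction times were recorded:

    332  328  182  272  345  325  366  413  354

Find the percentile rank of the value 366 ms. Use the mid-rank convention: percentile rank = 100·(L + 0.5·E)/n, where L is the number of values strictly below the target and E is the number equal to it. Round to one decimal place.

Sorted: 182, 272, 325, 328, 332, 345, 354, 366, 413.
Count below 366: L = 7; count equal: E = 1; n = 9.
Percentile rank = 100·(7 + 0.5·1)/9 = 100·7.5/9 = 83.33.

83.3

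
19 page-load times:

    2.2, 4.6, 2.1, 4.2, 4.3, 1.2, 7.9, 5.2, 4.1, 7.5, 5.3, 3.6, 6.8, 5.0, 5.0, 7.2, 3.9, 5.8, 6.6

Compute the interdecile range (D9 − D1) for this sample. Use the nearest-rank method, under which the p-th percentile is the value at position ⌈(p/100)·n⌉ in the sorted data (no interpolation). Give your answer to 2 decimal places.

Sorted: 1.2, 2.1, 2.2, 3.6, 3.9, 4.1, 4.2, 4.3, 4.6, 5.0, 5.0, 5.2, 5.3, 5.8, 6.6, 6.8, 7.2, 7.5, 7.9.
n = 19.
P10: rank ⌈10/100·19⌉ = 2 → 2.1.
P90: rank ⌈90/100·19⌉ = 18 → 7.5.
Difference: 7.5 − 2.1 = 5.4.

5.40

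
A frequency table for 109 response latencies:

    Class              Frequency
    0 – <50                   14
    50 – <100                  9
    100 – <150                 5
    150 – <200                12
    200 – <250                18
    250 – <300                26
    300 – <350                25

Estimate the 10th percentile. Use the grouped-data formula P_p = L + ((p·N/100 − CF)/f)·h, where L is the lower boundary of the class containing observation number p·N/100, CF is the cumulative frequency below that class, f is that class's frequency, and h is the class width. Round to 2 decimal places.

N = 109; target position k = 10/100 · 109 = 10.9.
Cumulative frequencies: 14, 23, 28, 40, 58, 84, 109.
Observation 10.9 falls in the class 0 – <50.
L = 0, CF = 0, f = 14, h = 50.
P10 = 0 + ((10.9 − 0)/14)·50 = 0 + 38.9286 = 38.9286.

38.93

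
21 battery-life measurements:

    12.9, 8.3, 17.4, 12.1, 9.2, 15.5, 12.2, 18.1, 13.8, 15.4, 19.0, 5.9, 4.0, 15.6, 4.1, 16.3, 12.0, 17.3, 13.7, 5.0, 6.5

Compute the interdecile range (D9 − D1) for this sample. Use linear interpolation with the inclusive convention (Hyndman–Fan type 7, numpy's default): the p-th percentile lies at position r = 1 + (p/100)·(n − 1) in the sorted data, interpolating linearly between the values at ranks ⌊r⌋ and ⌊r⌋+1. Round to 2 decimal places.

12.40

Sorted: 4.0, 4.1, 5.0, 5.9, 6.5, 8.3, 9.2, 12.0, 12.1, 12.2, 12.9, 13.7, 13.8, 15.4, 15.5, 15.6, 16.3, 17.3, 17.4, 18.1, 19.0.
n = 21.
P10: r = 3 (integer) → 5.
P90: r = 19 (integer) → 17.4.
Difference: 17.4 − 5 = 12.4.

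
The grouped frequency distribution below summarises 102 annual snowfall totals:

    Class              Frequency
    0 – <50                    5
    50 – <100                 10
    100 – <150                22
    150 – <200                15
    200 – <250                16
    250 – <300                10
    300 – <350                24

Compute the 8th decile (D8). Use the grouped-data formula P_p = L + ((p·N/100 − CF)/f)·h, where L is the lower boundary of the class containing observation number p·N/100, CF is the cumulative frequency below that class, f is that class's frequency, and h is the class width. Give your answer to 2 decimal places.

N = 102; target position k = 80/100 · 102 = 81.6.
Cumulative frequencies: 5, 15, 37, 52, 68, 78, 102.
Observation 81.6 falls in the class 300 – <350.
L = 300, CF = 78, f = 24, h = 50.
P80 = 300 + ((81.6 − 78)/24)·50 = 300 + 7.5 = 307.5.

307.50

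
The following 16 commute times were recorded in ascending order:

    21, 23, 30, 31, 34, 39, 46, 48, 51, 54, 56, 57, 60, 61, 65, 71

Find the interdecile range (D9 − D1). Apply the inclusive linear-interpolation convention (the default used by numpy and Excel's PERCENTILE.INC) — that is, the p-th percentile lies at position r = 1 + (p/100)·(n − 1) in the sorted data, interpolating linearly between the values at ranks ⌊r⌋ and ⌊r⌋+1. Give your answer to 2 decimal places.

n = 16.
P10: r = 2.5; ranks 2–3 are 23, 30; interpolating gives 26.5.
P90: r = 14.5; ranks 14–15 are 61, 65; interpolating gives 63.
Difference: 63 − 26.5 = 36.5.

36.50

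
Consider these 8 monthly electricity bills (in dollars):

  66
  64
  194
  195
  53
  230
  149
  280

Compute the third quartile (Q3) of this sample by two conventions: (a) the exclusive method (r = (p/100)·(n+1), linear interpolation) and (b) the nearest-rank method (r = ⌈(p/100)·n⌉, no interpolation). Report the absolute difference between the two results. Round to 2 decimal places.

26.25

Sorted: 53, 64, 66, 149, 194, 195, 230, 280.
n = 8.
(a) r = 6.75; between ranks 6 (195) and 7 (230): 221.25.
(b) the nearest-rank method: rank 6 → 195.
|221.25 − 195| = 26.25.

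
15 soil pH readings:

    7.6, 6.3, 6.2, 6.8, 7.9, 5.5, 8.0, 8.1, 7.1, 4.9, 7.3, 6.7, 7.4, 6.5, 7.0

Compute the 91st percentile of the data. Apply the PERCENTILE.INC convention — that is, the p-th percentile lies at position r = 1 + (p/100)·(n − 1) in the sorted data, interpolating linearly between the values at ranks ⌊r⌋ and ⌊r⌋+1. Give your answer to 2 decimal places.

7.97

Sorted: 4.9, 5.5, 6.2, 6.3, 6.5, 6.7, 6.8, 7.0, 7.1, 7.3, 7.4, 7.6, 7.9, 8.0, 8.1.
n = 15.
r = 1 + (91/100)·(15 − 1) = 1 + 12.74 = 13.74.
Rank 13 is 7.9 and rank 14 is 8.0.
Interpolate: 7.9 + 0.74·(8.0 − 7.9) = 7.9 + 0.74·0.1 = 7.974.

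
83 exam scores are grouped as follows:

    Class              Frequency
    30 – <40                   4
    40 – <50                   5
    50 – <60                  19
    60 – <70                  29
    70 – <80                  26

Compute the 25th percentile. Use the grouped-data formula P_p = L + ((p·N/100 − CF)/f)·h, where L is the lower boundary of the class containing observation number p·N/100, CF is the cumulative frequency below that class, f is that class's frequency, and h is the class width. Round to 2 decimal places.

N = 83; target position k = 25/100 · 83 = 20.75.
Cumulative frequencies: 4, 9, 28, 57, 83.
Observation 20.75 falls in the class 50 – <60.
L = 50, CF = 9, f = 19, h = 10.
P25 = 50 + ((20.75 − 9)/19)·10 = 50 + 6.18421 = 56.1842.

56.18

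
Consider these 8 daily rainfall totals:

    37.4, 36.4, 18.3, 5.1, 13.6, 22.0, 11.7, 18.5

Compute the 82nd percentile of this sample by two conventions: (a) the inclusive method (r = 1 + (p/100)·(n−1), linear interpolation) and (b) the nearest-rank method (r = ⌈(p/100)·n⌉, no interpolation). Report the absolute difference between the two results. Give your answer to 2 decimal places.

Sorted: 5.1, 11.7, 13.6, 18.3, 18.5, 22.0, 36.4, 37.4.
n = 8.
(a) r = 6.74; between ranks 6 (22.0) and 7 (36.4): 32.656.
(b) the nearest-rank method: rank 7 → 36.4.
|32.656 − 36.4| = 3.744.

3.74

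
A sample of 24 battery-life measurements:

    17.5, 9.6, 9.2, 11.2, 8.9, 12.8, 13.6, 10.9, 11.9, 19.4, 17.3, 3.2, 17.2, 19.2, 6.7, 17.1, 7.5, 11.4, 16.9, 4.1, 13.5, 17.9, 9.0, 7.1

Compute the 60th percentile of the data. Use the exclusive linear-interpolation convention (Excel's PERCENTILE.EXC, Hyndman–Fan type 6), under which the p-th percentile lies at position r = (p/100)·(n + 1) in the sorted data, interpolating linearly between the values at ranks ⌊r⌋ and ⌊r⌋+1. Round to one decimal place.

13.5

Sorted: 3.2, 4.1, 6.7, 7.1, 7.5, 8.9, 9.0, 9.2, 9.6, 10.9, 11.2, 11.4, 11.9, 12.8, 13.5, 13.6, 16.9, 17.1, 17.2, 17.3, 17.5, 17.9, 19.2, 19.4.
n = 24.
r = (60/100)·(24 + 1) = 15.
r is an integer, so P60 is the value at rank 15: 13.5.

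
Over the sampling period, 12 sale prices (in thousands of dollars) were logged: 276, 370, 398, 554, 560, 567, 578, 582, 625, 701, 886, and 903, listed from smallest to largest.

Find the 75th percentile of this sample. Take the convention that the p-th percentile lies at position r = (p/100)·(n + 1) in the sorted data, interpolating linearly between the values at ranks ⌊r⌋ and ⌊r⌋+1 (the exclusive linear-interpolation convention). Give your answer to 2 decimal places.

n = 12.
r = (75/100)·(12 + 1) = 9.75.
Rank 9 is 625 and rank 10 is 701.
Interpolate: 625 + 0.75·(701 − 625) = 625 + 0.75·76 = 682.

682.00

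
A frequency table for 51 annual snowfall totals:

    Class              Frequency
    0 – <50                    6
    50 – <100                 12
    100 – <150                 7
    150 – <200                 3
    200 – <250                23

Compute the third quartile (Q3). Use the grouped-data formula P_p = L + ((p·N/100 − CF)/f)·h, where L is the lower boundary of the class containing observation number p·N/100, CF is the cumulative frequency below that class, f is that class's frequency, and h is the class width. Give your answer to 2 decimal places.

N = 51; target position k = 75/100 · 51 = 38.25.
Cumulative frequencies: 6, 18, 25, 28, 51.
Observation 38.25 falls in the class 200 – <250.
L = 200, CF = 28, f = 23, h = 50.
P75 = 200 + ((38.25 − 28)/23)·50 = 200 + 22.2826 = 222.283.

222.28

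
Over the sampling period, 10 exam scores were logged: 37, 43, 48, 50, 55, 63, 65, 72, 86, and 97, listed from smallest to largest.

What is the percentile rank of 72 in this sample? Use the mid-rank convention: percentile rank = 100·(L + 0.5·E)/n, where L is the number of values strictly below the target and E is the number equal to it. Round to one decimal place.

75.0

Count below 72: L = 7; count equal: E = 1; n = 10.
Percentile rank = 100·(7 + 0.5·1)/10 = 100·7.5/10 = 75.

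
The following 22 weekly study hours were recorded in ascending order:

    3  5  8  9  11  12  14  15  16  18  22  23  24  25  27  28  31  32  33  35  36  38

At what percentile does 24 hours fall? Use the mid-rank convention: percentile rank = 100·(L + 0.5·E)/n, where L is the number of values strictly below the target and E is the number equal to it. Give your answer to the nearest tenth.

Count below 24: L = 12; count equal: E = 1; n = 22.
Percentile rank = 100·(12 + 0.5·1)/22 = 100·12.5/22 = 56.82.

56.8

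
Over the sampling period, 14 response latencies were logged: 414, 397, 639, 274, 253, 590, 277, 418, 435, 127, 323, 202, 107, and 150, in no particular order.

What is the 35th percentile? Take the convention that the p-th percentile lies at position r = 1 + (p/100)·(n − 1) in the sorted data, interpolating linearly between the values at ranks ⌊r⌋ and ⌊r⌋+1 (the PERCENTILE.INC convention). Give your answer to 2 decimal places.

Sorted: 107, 127, 150, 202, 253, 274, 277, 323, 397, 414, 418, 435, 590, 639.
n = 14.
r = 1 + (35/100)·(14 − 1) = 1 + 4.55 = 5.55.
Rank 5 is 253 and rank 6 is 274.
Interpolate: 253 + 0.55·(274 − 253) = 253 + 0.55·21 = 264.55.

264.55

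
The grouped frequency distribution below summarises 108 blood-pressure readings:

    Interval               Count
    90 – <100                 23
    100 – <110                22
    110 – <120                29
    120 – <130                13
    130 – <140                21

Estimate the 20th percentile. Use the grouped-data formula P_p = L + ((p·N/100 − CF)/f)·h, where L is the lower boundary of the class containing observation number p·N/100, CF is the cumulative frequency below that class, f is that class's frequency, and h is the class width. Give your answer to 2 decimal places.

N = 108; target position k = 20/100 · 108 = 21.6.
Cumulative frequencies: 23, 45, 74, 87, 108.
Observation 21.6 falls in the class 90 – <100.
L = 90, CF = 0, f = 23, h = 10.
P20 = 90 + ((21.6 − 0)/23)·10 = 90 + 9.3913 = 99.3913.

99.39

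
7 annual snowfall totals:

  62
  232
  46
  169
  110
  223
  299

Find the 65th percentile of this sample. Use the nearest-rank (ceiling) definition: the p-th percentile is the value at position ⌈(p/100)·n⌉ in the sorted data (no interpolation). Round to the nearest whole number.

223

Sorted: 46, 62, 110, 169, 223, 232, 299.
n = 7.
Position = ⌈65/100 · 7⌉ = ⌈4.55⌉ = 5.
The value at rank 5 is 223.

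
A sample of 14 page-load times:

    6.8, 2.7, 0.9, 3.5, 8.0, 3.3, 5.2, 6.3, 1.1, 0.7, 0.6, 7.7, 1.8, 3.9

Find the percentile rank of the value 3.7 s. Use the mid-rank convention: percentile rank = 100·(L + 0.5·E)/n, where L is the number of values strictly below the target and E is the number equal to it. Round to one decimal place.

Sorted: 0.6, 0.7, 0.9, 1.1, 1.8, 2.7, 3.3, 3.5, 3.9, 5.2, 6.3, 6.8, 7.7, 8.0.
Count below 3.7: L = 8; count equal: E = 0; n = 14.
Percentile rank = 100·(8 + 0.5·0)/14 = 100·8/14 = 57.14.

57.1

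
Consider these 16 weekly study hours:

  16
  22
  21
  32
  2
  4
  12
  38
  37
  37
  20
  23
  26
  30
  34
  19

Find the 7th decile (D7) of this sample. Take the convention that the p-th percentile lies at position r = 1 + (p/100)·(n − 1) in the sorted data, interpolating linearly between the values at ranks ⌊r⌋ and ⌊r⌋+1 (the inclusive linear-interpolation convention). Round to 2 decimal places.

31.00

Sorted: 2, 4, 12, 16, 19, 20, 21, 22, 23, 26, 30, 32, 34, 37, 37, 38.
n = 16.
r = 1 + (70/100)·(16 − 1) = 1 + 10.5 = 11.5.
Rank 11 is 30 and rank 12 is 32.
Interpolate: 30 + 0.5·(32 − 30) = 30 + 0.5·2 = 31.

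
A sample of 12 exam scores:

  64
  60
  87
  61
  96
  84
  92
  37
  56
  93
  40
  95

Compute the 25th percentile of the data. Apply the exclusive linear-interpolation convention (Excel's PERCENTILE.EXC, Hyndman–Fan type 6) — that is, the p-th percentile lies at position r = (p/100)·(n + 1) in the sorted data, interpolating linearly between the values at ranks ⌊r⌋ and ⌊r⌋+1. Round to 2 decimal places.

57.00

Sorted: 37, 40, 56, 60, 61, 64, 84, 87, 92, 93, 95, 96.
n = 12.
r = (25/100)·(12 + 1) = 3.25.
Rank 3 is 56 and rank 4 is 60.
Interpolate: 56 + 0.25·(60 − 56) = 56 + 0.25·4 = 57.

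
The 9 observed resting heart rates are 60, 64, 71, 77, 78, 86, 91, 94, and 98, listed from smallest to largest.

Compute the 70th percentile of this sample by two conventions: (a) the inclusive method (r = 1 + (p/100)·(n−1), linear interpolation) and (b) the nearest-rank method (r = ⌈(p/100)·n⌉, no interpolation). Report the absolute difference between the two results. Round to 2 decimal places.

2.00

n = 9.
(a) r = 6.6; between ranks 6 (86) and 7 (91): 89.
(b) the nearest-rank method: rank 7 → 91.
|89 − 91| = 2.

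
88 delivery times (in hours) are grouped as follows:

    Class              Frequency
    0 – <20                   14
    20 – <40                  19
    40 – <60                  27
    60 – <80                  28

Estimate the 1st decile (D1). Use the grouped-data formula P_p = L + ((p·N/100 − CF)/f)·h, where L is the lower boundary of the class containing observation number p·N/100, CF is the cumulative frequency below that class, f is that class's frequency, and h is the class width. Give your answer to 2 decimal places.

12.57

N = 88; target position k = 10/100 · 88 = 8.8.
Cumulative frequencies: 14, 33, 60, 88.
Observation 8.8 falls in the class 0 – <20.
L = 0, CF = 0, f = 14, h = 20.
P10 = 0 + ((8.8 − 0)/14)·20 = 0 + 12.5714 = 12.5714.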